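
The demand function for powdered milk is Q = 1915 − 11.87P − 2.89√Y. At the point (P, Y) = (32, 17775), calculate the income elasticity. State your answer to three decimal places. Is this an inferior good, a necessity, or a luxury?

At P = 32, Y = 17775: Q = 1149.857.
Holding P constant, ∂Q/∂Y = -2.89/(2√Y) = -0.0108383.
η_Y = (∂Q/∂Y)·(Y/Q) = -0.0108383 × (17775/1149.857) = -0.168.
Since η < 0, this is an inferior good.

-0.168 (inferior good)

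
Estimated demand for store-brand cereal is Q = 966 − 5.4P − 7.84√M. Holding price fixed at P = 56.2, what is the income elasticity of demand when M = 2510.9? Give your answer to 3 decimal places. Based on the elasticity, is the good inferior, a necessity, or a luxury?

-0.728 (inferior good)

At P = 56.2, M = 2510.9: Q = 269.666.
Holding P constant, ∂Q/∂M = -7.84/(2√M) = -0.0782296.
η_M = (∂Q/∂M)·(M/Q) = -0.0782296 × (2510.9/269.666) = -0.728.
Since η < 0, this is an inferior good.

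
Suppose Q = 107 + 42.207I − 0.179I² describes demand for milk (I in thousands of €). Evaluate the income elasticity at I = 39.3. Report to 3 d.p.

At I = 39.3: Q = 1489.2714.
dQ/dI = 42.207 − 0.358I = 28.13760.
η = (dQ/dI)·(I/Q) = 28.13760 × (39.3/1489.2714) = 0.743.

0.743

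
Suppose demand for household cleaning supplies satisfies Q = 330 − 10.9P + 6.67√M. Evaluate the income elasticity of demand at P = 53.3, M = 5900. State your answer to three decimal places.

At P = 53.3, M = 5900: Q = 261.362.
Holding P constant, ∂Q/∂M = 6.67/(2√M) = 0.043418.
η_M = (∂Q/∂M)·(M/Q) = 0.043418 × (5900/261.362) = 0.980.

0.980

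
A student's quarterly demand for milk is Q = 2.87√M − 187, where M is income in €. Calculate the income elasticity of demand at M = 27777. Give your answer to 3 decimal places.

At M = 27777: Q = 291.327.
dQ/dM = 2.87/(2√M) = 0.00861012 at this income.
η = (dQ/dM)·(M/Q) = 0.00861012 × (27777/291.327) = 0.821.

0.821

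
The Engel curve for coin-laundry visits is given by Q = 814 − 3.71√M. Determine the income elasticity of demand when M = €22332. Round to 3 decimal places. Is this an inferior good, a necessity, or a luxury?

At M = 22332: Q = 259.581.
dQ/dM = -3.71/(2√M) = -0.0124131 at this income.
η = (dQ/dM)·(M/Q) = -0.0124131 × (22332/259.581) = -1.068.
Since η < 0, the good is an inferior good.

-1.068 (inferior good)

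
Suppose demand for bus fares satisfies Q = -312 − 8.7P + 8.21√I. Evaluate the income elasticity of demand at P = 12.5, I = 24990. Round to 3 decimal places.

0.740

At P = 12.5, I = 24990: Q = 877.105.
Holding P constant, ∂Q/∂I = 8.21/(2√I) = 0.0259675.
η_I = (∂Q/∂I)·(I/Q) = 0.0259675 × (24990/877.105) = 0.740.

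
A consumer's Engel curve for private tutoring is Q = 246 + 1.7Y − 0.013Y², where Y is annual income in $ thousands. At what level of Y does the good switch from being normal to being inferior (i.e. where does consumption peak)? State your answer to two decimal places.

65.38

dQ/dY = 1.7 − 0.026Y.
The good is inferior where dQ/dY < 0. Setting dQ/dY = 0 gives Y = 1.7 / 0.026 = 65.38.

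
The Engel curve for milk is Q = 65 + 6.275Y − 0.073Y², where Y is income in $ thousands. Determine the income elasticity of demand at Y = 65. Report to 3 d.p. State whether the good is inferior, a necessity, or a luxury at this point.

-1.271 (inferior good)

At Y = 65: Q = 164.4500.
dQ/dY = 6.275 − 0.146Y = -3.21500.
η = (dQ/dY)·(Y/Q) = -3.21500 × (65/164.4500) = -1.271.
η < 0 ⇒ inferior good.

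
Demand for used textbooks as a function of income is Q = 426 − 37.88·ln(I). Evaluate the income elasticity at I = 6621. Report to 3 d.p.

-0.408

At I = 6621: Q = 92.732.
dQ/dI = -37.88/I = -0.00572119 at this income.
η = (dQ/dI)·(I/Q) = -0.00572119 × (6621/92.732) = -0.408.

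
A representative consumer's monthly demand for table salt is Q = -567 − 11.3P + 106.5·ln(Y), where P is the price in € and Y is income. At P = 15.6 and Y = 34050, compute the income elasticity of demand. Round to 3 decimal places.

At P = 15.6, Y = 34050: Q = 368.110.
Holding P constant, ∂Q/∂Y = 106.5/Y = 0.00312775.
η_Y = (∂Q/∂Y)·(Y/Q) = 0.00312775 × (34050/368.110) = 0.289.

0.289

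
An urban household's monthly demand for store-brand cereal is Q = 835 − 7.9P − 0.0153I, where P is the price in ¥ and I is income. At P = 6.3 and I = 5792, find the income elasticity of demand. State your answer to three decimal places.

At P = 6.3, I = 5792: Q = 696.612.
Holding P constant, ∂Q/∂I = −0.0153.
η_I = (∂Q/∂I)·(I/Q) = -0.0153 × (5792/696.612) = -0.127.

-0.127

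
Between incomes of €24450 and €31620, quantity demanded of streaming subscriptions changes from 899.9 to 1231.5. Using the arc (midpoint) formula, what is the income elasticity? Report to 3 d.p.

1.217

ΔQ = 1231.5 − 899.9 = 331.6; midpoint Q̄ = (899.9 + 1231.5)/2 = 1065.7.
ΔI = 31620 − 24450 = 7170; midpoint Ī = (24450 + 31620)/2 = 28035.
η = (ΔQ/Q̄) ÷ (ΔI/Ī) = (331.6/1065.7) ÷ (7170/28035) = 1.217.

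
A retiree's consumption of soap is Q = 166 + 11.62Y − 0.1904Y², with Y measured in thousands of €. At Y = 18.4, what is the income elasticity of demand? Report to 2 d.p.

At Y = 18.4: Q = 315.3462.
dQ/dY = 11.62 − 0.3808Y = 4.61328.
η = (dQ/dY)·(Y/Q) = 4.61328 × (18.4/315.3462) = 0.27.

0.27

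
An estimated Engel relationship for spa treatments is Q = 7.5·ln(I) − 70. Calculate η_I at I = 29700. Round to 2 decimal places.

At I = 29700: Q = 7.242.
dQ/dI = 7.5/I = 0.000252525 at this income.
η = (dQ/dI)·(I/Q) = 0.000252525 × (29700/7.242) = 1.04.

1.04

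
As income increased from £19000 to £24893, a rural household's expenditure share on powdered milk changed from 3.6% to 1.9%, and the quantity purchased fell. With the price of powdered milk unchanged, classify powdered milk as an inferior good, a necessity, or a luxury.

inferior good

Quantity demanded falls as income rises, so η < 0.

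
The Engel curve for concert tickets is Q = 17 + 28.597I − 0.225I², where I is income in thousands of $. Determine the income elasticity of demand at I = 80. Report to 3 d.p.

-0.685

At I = 80: Q = 864.7600.
dQ/dI = 28.597 − 0.45I = -7.40300.
η = (dQ/dI)·(I/Q) = -7.40300 × (80/864.7600) = -0.685.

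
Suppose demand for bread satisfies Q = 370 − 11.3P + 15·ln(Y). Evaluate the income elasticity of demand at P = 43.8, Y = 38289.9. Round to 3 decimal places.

0.450

At P = 43.8, Y = 38289.9: Q = 33.354.
Holding P constant, ∂Q/∂Y = 15/Y = 0.000391748.
η_Y = (∂Q/∂Y)·(Y/Q) = 0.000391748 × (38289.9/33.354) = 0.450.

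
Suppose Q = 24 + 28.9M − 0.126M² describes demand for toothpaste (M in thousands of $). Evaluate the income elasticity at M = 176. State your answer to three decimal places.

At M = 176: Q = 1207.4240.
dQ/dM = 28.9 − 0.252M = -15.45200.
η = (dQ/dM)·(M/Q) = -15.45200 × (176/1207.4240) = -2.252.

-2.252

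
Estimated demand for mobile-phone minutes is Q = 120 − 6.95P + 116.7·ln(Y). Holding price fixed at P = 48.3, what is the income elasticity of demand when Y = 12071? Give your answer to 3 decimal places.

At P = 48.3, Y = 12071: Q = 881.127.
Holding P constant, ∂Q/∂Y = 116.7/Y = 0.0096678.
η_Y = (∂Q/∂Y)·(Y/Q) = 0.0096678 × (12071/881.127) = 0.132.

0.132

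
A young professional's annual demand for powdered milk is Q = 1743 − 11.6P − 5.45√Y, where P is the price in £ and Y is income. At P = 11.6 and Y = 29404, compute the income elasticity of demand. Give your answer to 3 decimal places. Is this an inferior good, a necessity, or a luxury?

-0.693 (inferior good)

At P = 11.6, Y = 29404: Q = 673.896.
Holding P constant, ∂Q/∂Y = -5.45/(2√Y) = -0.0158914.
η_Y = (∂Q/∂Y)·(Y/Q) = -0.0158914 × (29404/673.896) = -0.693.
Since η < 0, this is an inferior good.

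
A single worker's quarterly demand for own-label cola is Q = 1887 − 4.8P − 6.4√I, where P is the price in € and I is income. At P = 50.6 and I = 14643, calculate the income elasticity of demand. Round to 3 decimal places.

-0.445

At P = 50.6, I = 14643: Q = 869.667.
Holding P constant, ∂Q/∂I = -6.4/(2√I) = -0.0264445.
η_I = (∂Q/∂I)·(I/Q) = -0.0264445 × (14643/869.667) = -0.445.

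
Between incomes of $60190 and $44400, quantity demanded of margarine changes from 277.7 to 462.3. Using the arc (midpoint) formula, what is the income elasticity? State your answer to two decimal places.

-1.65

ΔQ = 462.3 − 277.7 = 184.6; midpoint Q̄ = (277.7 + 462.3)/2 = 370.
ΔI = 44400 − 60190 = -15790; midpoint Ī = (60190 + 44400)/2 = 52295.
η = (ΔQ/Q̄) ÷ (ΔI/Ī) = (184.6/370) ÷ (-15790/52295) = -1.65.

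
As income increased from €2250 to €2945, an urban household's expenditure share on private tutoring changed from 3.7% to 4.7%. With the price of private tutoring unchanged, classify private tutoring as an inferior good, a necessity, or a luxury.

luxury

The budget share rises as income rises, so η > 1.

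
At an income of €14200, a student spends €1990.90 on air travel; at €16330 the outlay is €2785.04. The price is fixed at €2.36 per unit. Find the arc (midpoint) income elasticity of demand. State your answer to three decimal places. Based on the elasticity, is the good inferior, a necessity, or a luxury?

2.383 (luxury)

With a constant price, Q₁ = 1990.90/2.36 = 843.602 and Q₂ = 2785.04/2.36 = 1180.102 (equivalently, work directly with expenditure since P cancels).
Midpoint %ΔQ = (2785.04 − 1990.90)/2387.97 = 0.33256; midpoint %ΔI = (16330 − 14200)/15265 = 0.13953.
η = 0.33256 / 0.13953 = 2.383.
η > 1 ⇒ luxury.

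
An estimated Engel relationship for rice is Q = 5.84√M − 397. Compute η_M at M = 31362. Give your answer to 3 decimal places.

0.812

At M = 31362: Q = 637.224.
dQ/dM = 5.84/(2√M) = 0.0164885 at this income.
η = (dQ/dM)·(M/Q) = 0.0164885 × (31362/637.224) = 0.812.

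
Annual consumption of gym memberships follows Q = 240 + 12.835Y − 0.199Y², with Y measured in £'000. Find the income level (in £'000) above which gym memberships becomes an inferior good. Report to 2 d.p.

32.25

dQ/dY = 12.835 − 0.398Y.
The good is inferior where dQ/dY < 0. Setting dQ/dY = 0 gives Y = 12.835 / 0.398 = 32.25.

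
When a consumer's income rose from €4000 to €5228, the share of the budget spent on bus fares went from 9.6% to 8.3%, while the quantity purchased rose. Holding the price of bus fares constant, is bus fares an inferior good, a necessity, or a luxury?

necessity

Quantity rises but the budget share falls as income rises, so 0 < η < 1.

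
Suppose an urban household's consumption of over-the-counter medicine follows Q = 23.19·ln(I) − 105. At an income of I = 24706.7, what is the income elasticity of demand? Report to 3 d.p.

At I = 24706.7: Q = 129.563.
dQ/dI = 23.19/I = 0.000938612 at this income.
η = (dQ/dI)·(I/Q) = 0.000938612 × (24706.7/129.563) = 0.179.

0.179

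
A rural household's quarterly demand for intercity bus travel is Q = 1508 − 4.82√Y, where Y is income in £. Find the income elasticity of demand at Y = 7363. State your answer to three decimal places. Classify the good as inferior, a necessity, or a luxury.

At Y = 7363: Q = 1094.406.
dQ/dY = -4.82/(2√Y) = -0.028086 at this income.
η = (dQ/dY)·(Y/Q) = -0.028086 × (7363/1094.406) = -0.189.
Since η < 0, the good is an inferior good.

-0.189 (inferior good)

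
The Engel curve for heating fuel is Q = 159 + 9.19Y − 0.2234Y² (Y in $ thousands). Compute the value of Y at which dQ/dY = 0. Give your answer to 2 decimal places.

20.57

dQ/dY = 9.19 − 0.4468Y.
The good is inferior where dQ/dY < 0. Setting dQ/dY = 0 gives Y = 9.19 / 0.4468 = 20.57.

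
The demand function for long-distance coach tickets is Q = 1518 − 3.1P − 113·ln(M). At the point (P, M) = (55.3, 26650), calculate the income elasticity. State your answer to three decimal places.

-0.579

At P = 55.3, M = 26650: Q = 195.038.
Holding P constant, ∂Q/∂M = -113/M = -0.00424015.
η_M = (∂Q/∂M)·(M/Q) = -0.00424015 × (26650/195.038) = -0.579.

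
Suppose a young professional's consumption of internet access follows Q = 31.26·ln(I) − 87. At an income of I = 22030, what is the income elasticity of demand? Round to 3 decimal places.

At I = 22030: Q = 225.605.
dQ/dI = 31.26/I = 0.00141897 at this income.
η = (dQ/dI)·(I/Q) = 0.00141897 × (22030/225.605) = 0.139.

0.139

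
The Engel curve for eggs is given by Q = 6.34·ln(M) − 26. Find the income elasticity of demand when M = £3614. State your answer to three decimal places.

0.244

At M = 3614: Q = 25.941.
dQ/dM = 6.34/M = 0.00175429 at this income.
η = (dQ/dM)·(M/Q) = 0.00175429 × (3614/25.941) = 0.244.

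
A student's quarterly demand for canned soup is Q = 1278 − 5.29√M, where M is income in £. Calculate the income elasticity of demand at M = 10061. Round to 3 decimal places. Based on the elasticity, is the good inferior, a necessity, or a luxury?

-0.355 (inferior good)

At M = 10061: Q = 747.389.
dQ/dM = -5.29/(2√M) = -0.0263697 at this income.
η = (dQ/dM)·(M/Q) = -0.0263697 × (10061/747.389) = -0.355.
Since η < 0, the good is an inferior good.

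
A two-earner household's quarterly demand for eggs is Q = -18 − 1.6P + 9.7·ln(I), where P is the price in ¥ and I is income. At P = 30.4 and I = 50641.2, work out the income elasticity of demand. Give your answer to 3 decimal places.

0.252

At P = 30.4, I = 50641.2: Q = 38.435.
Holding P constant, ∂Q/∂I = 9.7/I = 0.000191544.
η_I = (∂Q/∂I)·(I/Q) = 0.000191544 × (50641.2/38.435) = 0.252.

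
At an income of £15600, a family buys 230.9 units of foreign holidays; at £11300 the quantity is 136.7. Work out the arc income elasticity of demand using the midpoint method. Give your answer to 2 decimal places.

1.60

ΔQ = 136.7 − 230.9 = -94.2; midpoint Q̄ = (230.9 + 136.7)/2 = 183.8.
ΔI = 11300 − 15600 = -4300; midpoint Ī = (15600 + 11300)/2 = 13450.
η = (ΔQ/Q̄) ÷ (ΔI/Ī) = (-94.2/183.8) ÷ (-4300/13450) = 1.60.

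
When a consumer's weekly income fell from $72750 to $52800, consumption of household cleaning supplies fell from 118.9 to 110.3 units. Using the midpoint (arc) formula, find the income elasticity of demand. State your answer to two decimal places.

ΔQ = 110.3 − 118.9 = -8.6; midpoint Q̄ = (118.9 + 110.3)/2 = 114.6.
ΔI = 52800 − 72750 = -19950; midpoint Ī = (72750 + 52800)/2 = 62775.
η = (ΔQ/Q̄) ÷ (ΔI/Ī) = (-8.6/114.6) ÷ (-19950/62775) = 0.24.

0.24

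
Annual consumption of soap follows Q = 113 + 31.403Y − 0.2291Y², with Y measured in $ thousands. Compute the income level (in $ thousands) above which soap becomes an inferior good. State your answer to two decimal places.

dQ/dY = 31.403 − 0.4582Y.
The good is inferior where dQ/dY < 0. Setting dQ/dY = 0 gives Y = 31.403 / 0.4582 = 68.54.

68.54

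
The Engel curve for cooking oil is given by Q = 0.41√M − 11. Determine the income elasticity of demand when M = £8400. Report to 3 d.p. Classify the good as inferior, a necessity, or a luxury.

At M = 8400: Q = 26.577.
dQ/dM = 0.41/(2√M) = 0.00223673 at this income.
η = (dQ/dM)·(M/Q) = 0.00223673 × (8400/26.577) = 0.707.
Since 0 < η < 1, the good is a necessity.

0.707 (necessity)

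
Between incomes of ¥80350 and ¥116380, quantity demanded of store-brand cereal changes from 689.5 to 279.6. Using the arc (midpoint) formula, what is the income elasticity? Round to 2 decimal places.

ΔQ = 279.6 − 689.5 = -409.9; midpoint Q̄ = (689.5 + 279.6)/2 = 484.55.
ΔI = 116380 − 80350 = 36030; midpoint Ī = (80350 + 116380)/2 = 98365.
η = (ΔQ/Q̄) ÷ (ΔI/Ī) = (-409.9/484.55) ÷ (36030/98365) = -2.31.

-2.31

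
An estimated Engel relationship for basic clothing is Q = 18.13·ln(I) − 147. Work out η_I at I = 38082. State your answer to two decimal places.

At I = 38082: Q = 44.226.
dQ/dI = 18.13/I = 0.000476078 at this income.
η = (dQ/dI)·(I/Q) = 0.000476078 × (38082/44.226) = 0.41.

0.41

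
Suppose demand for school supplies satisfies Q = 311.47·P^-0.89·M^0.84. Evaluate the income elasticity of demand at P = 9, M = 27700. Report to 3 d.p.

0.840

For a multiplicative demand Q = A·P^α·M^β, the income elasticity is β everywhere.
Here β = 0.84, so η = 0.840.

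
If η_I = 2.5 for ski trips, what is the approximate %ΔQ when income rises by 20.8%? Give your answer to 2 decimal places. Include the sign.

%ΔQ ≈ η × %ΔI = 2.5 × 20.8% = 52.00%.

52.00%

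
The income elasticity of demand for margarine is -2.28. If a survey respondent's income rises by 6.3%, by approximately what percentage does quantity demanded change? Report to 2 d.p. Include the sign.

%ΔQ ≈ η × %ΔI = -2.28 × 6.3% = -14.36%.

-14.36%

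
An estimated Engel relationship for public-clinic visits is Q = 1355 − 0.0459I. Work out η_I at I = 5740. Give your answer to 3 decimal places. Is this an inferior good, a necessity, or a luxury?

-0.241 (inferior good)

At I = 5740: Q = 1091.534.
dQ/dI = −0.0459.
η = (dQ/dI)·(I/Q) = -0.0459 × (5740/1091.534) = -0.241.
Since η < 0, the good is an inferior good.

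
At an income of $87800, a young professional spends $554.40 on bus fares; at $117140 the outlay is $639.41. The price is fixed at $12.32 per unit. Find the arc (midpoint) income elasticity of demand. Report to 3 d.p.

0.497

With a constant price, Q₁ = 554.40/12.32 = 45.000 and Q₂ = 639.41/12.32 = 51.900 (equivalently, work directly with expenditure since P cancels).
Midpoint %ΔQ = (639.41 − 554.40)/596.91 = 0.14242; midpoint %ΔI = (117140 − 87800)/102470 = 0.28633.
η = 0.14242 / 0.28633 = 0.497.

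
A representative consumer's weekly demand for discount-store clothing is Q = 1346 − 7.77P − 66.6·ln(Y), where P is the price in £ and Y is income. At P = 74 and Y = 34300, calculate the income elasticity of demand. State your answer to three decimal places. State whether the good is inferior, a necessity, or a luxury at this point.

At P = 74, Y = 34300: Q = 75.523.
Holding P constant, ∂Q/∂Y = -66.6/Y = -0.00194169.
η_Y = (∂Q/∂Y)·(Y/Q) = -0.00194169 × (34300/75.523) = -0.882.
Since η < 0, this is an inferior good.

-0.882 (inferior good)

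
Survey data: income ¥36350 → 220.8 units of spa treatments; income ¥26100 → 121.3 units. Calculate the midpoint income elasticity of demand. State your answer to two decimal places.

1.77

ΔQ = 121.3 − 220.8 = -99.5; midpoint Q̄ = (220.8 + 121.3)/2 = 171.05.
ΔI = 26100 − 36350 = -10250; midpoint Ī = (36350 + 26100)/2 = 31225.
η = (ΔQ/Q̄) ÷ (ΔI/Ī) = (-99.5/171.05) ÷ (-10250/31225) = 1.77.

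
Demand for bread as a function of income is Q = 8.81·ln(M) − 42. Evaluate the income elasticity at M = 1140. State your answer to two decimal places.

At M = 1140: Q = 20.012.
dQ/dM = 8.81/M = 0.00772807 at this income.
η = (dQ/dM)·(M/Q) = 0.00772807 × (1140/20.012) = 0.44.

0.44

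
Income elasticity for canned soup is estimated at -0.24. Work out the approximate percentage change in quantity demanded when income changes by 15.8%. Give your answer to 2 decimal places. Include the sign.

-3.79%

%ΔQ ≈ η × %ΔI = -0.24 × 15.8% = -3.79%.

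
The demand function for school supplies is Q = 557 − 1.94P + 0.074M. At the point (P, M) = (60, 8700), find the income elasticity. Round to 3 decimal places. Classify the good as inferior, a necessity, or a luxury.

0.594 (necessity)

At P = 60, M = 8700: Q = 1084.400.
Holding P constant, ∂Q/∂M = 0.074.
η_M = (∂Q/∂M)·(M/Q) = 0.074 × (8700/1084.400) = 0.594.
Since 0 < η < 1, this is a necessity.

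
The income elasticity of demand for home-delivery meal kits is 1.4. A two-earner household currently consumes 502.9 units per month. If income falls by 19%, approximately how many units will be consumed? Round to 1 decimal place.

369.1

%ΔQ ≈ η × %ΔI = 1.4 × (-19%) = -26.6%.
New Q ≈ 502.9 × (1 − 0.266) = 369.1.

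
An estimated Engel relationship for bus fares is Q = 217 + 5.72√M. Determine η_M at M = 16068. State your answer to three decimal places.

At M = 16068: Q = 942.065.
dQ/dM = 5.72/(2√M) = 0.0225624 at this income.
η = (dQ/dM)·(M/Q) = 0.0225624 × (16068/942.065) = 0.385.

0.385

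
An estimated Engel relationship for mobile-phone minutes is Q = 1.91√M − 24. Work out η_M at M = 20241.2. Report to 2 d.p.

At M = 20241.2: Q = 247.739.
dQ/dM = 1.91/(2√M) = 0.00671251 at this income.
η = (dQ/dM)·(M/Q) = 0.00671251 × (20241.2/247.739) = 0.55.

0.55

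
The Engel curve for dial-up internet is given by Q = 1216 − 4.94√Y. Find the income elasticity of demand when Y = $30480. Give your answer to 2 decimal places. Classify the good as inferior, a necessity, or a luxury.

At Y = 30480: Q = 353.549.
dQ/dY = -4.94/(2√Y) = -0.0141478 at this income.
η = (dQ/dY)·(Y/Q) = -0.0141478 × (30480/353.549) = -1.22.
Since η < 0, the good is an inferior good.

-1.22 (inferior good)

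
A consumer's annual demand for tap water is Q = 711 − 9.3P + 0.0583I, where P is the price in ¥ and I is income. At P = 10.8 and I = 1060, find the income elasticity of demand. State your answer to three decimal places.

At P = 10.8, I = 1060: Q = 672.358.
Holding P constant, ∂Q/∂I = 0.0583.
η_I = (∂Q/∂I)·(I/Q) = 0.0583 × (1060/672.358) = 0.092.

0.092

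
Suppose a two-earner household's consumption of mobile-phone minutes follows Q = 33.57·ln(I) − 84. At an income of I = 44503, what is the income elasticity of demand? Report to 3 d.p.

At I = 44503: Q = 275.310.
dQ/dI = 33.57/I = 0.000754331 at this income.
η = (dQ/dI)·(I/Q) = 0.000754331 × (44503/275.310) = 0.122.

0.122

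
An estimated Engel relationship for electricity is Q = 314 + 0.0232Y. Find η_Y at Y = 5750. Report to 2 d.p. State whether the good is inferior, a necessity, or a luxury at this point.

At Y = 5750: Q = 447.400.
dQ/dY = 0.0232.
η = (dQ/dY)·(Y/Q) = 0.0232 × (5750/447.400) = 0.30.
Since 0 < η < 1, the good is a necessity.

0.30 (necessity)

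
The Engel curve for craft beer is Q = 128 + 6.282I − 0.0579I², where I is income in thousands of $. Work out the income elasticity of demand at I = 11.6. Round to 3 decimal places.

0.297

At I = 11.6: Q = 193.0802.
dQ/dI = 6.282 − 0.1158I = 4.93872.
η = (dQ/dI)·(I/Q) = 4.93872 × (11.6/193.0802) = 0.297.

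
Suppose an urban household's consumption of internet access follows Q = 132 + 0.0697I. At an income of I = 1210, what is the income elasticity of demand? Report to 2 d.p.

0.39

At I = 1210: Q = 216.337.
dQ/dI = 0.0697.
η = (dQ/dI)·(I/Q) = 0.0697 × (1210/216.337) = 0.39.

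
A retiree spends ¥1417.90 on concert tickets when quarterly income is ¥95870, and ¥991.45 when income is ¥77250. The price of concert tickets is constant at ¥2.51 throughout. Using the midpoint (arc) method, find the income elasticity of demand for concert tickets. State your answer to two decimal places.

With a constant price, Q₁ = 1417.90/2.51 = 564.900 and Q₂ = 991.45/2.51 = 395.000 (equivalently, work directly with expenditure since P cancels).
Midpoint %ΔQ = (991.45 − 1417.90)/1204.68 = -0.35400; midpoint %ΔI = (77250 − 95870)/86560 = -0.21511.
η = -0.35400 / -0.21511 = 1.65.

1.65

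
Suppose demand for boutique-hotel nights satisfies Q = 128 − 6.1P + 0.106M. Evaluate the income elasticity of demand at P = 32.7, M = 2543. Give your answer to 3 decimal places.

1.361

At P = 32.7, M = 2543: Q = 198.088.
Holding P constant, ∂Q/∂M = 0.106.
η_M = (∂Q/∂M)·(M/Q) = 0.106 × (2543/198.088) = 1.361.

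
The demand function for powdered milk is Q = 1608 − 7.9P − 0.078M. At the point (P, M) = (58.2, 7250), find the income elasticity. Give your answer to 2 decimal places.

-0.97

At P = 58.2, M = 7250: Q = 582.720.
Holding P constant, ∂Q/∂M = −0.078.
η_M = (∂Q/∂M)·(M/Q) = -0.078 × (7250/582.720) = -0.97.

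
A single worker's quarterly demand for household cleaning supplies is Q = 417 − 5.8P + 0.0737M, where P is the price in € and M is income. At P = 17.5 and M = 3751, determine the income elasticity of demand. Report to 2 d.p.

At P = 17.5, M = 3751: Q = 591.949.
Holding P constant, ∂Q/∂M = 0.0737.
η_M = (∂Q/∂M)·(M/Q) = 0.0737 × (3751/591.949) = 0.47.

0.47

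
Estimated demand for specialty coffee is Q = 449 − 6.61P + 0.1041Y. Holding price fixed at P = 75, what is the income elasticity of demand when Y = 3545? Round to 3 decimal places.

1.145

At P = 75, Y = 3545: Q = 322.285.
Holding P constant, ∂Q/∂Y = 0.1041.
η_Y = (∂Q/∂Y)·(Y/Q) = 0.1041 × (3545/322.285) = 1.145.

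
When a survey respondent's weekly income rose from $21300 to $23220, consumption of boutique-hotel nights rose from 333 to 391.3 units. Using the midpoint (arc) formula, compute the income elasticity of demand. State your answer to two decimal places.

ΔQ = 391.3 − 333 = 58.3; midpoint Q̄ = (333 + 391.3)/2 = 362.15.
ΔI = 23220 − 21300 = 1920; midpoint Ī = (21300 + 23220)/2 = 22260.
η = (ΔQ/Q̄) ÷ (ΔI/Ī) = (58.3/362.15) ÷ (1920/22260) = 1.87.

1.87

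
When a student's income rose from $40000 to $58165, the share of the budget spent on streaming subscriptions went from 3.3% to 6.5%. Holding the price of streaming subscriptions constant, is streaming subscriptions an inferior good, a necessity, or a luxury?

The budget share rises as income rises, so η > 1.

luxury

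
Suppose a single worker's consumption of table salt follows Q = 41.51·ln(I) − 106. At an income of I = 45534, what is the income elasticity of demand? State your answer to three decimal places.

At I = 45534: Q = 339.245.
dQ/dI = 41.51/I = 0.000911626 at this income.
η = (dQ/dI)·(I/Q) = 0.000911626 × (45534/339.245) = 0.122.

0.122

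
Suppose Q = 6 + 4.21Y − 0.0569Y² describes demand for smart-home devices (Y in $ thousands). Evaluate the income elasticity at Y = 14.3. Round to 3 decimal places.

0.677

At Y = 14.3: Q = 54.5675.
dQ/dY = 4.21 − 0.1138Y = 2.58266.
η = (dQ/dY)·(Y/Q) = 2.58266 × (14.3/54.5675) = 0.677.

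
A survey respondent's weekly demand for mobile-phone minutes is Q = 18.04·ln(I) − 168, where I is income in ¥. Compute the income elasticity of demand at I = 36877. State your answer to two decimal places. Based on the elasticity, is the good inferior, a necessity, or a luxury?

At I = 36877: Q = 21.697.
dQ/dI = 18.04/I = 0.000489194 at this income.
η = (dQ/dI)·(I/Q) = 0.000489194 × (36877/21.697) = 0.83.
Since 0 < η < 1, the good is a necessity.

0.83 (necessity)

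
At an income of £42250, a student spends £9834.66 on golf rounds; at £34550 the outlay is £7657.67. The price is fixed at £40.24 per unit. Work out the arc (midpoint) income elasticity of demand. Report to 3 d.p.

With a constant price, Q₁ = 9834.66/40.24 = 244.400 and Q₂ = 7657.67/40.24 = 190.300 (equivalently, work directly with expenditure since P cancels).
Midpoint %ΔQ = (7657.67 − 9834.66)/8746.17 = -0.24891; midpoint %ΔI = (34550 − 42250)/38400 = -0.20052.
η = -0.24891 / -0.20052 = 1.241.

1.241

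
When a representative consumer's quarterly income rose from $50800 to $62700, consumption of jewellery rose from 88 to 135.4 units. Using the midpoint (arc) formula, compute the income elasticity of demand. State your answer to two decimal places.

ΔQ = 135.4 − 88 = 47.4; midpoint Q̄ = (88 + 135.4)/2 = 111.7.
ΔI = 62700 − 50800 = 11900; midpoint Ī = (50800 + 62700)/2 = 56750.
η = (ΔQ/Q̄) ÷ (ΔI/Ī) = (47.4/111.7) ÷ (11900/56750) = 2.02.

2.02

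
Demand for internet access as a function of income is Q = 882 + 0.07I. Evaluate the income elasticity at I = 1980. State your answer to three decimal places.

0.136

At I = 1980: Q = 1020.600.
dQ/dI = 0.07.
η = (dQ/dI)·(I/Q) = 0.07 × (1980/1020.600) = 0.136.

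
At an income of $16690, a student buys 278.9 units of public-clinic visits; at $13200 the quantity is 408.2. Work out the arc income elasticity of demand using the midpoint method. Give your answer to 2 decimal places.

ΔQ = 408.2 − 278.9 = 129.3; midpoint Q̄ = (278.9 + 408.2)/2 = 343.55.
ΔI = 13200 − 16690 = -3490; midpoint Ī = (16690 + 13200)/2 = 14945.
η = (ΔQ/Q̄) ÷ (ΔI/Ī) = (129.3/343.55) ÷ (-3490/14945) = -1.61.

-1.61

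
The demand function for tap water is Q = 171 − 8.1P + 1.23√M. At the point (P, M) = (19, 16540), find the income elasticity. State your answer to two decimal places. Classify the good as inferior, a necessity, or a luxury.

0.45 (necessity)

At P = 19, M = 16540: Q = 175.288.
Holding P constant, ∂Q/∂M = 1.23/(2√M) = 0.00478198.
η_M = (∂Q/∂M)·(M/Q) = 0.00478198 × (16540/175.288) = 0.45.
Since 0 < η < 1, this is a necessity.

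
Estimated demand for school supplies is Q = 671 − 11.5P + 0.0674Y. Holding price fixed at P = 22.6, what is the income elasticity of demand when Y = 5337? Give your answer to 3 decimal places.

0.467

At P = 22.6, Y = 5337: Q = 770.814.
Holding P constant, ∂Q/∂Y = 0.0674.
η_Y = (∂Q/∂Y)·(Y/Q) = 0.0674 × (5337/770.814) = 0.467.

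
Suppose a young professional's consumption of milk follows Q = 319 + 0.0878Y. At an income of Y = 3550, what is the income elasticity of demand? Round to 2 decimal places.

0.49

At Y = 3550: Q = 630.690.
dQ/dY = 0.0878.
η = (dQ/dY)·(Y/Q) = 0.0878 × (3550/630.690) = 0.49.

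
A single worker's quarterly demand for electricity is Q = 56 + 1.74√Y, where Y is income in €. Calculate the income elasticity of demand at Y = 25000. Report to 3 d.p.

0.415

At Y = 25000: Q = 331.118.
dQ/dY = 1.74/(2√Y) = 0.00550236 at this income.
η = (dQ/dY)·(Y/Q) = 0.00550236 × (25000/331.118) = 0.415.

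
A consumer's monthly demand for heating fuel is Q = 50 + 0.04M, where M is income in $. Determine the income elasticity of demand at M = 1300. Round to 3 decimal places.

At M = 1300: Q = 102.000.
dQ/dM = 0.04.
η = (dQ/dM)·(M/Q) = 0.04 × (1300/102.000) = 0.510.

0.510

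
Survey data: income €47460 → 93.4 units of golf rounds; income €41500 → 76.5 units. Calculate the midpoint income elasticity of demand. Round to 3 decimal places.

ΔQ = 76.5 − 93.4 = -16.9; midpoint Q̄ = (93.4 + 76.5)/2 = 84.95.
ΔI = 41500 − 47460 = -5960; midpoint Ī = (47460 + 41500)/2 = 44480.
η = (ΔQ/Q̄) ÷ (ΔI/Ī) = (-16.9/84.95) ÷ (-5960/44480) = 1.485.

1.485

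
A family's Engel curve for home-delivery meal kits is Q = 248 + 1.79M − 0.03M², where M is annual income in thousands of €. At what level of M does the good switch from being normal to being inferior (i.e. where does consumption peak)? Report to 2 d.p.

dQ/dM = 1.79 − 0.06M.
The good is inferior where dQ/dM < 0. Setting dQ/dM = 0 gives M = 1.79 / 0.06 = 29.83.

29.83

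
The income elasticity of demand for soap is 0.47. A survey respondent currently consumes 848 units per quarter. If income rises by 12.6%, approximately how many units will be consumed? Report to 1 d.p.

898.2

%ΔQ ≈ η × %ΔI = 0.47 × 12.6% = 5.922%.
New Q ≈ 848 × (1 + 0.05922) = 898.2.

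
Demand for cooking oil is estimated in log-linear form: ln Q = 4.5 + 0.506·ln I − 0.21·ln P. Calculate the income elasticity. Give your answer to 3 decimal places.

0.506

In a log-linear demand, the coefficient on ln I is the income elasticity.
So η = 0.506.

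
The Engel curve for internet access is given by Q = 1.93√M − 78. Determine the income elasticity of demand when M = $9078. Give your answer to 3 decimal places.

0.868

At M = 9078: Q = 105.888.
dQ/dM = 1.93/(2√M) = 0.0101282 at this income.
η = (dQ/dM)·(M/Q) = 0.0101282 × (9078/105.888) = 0.868.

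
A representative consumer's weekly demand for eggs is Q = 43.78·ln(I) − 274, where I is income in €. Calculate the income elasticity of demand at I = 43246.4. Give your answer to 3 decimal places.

At I = 43246.4: Q = 193.337.
dQ/dI = 43.78/I = 0.00101234 at this income.
η = (dQ/dI)·(I/Q) = 0.00101234 × (43246.4/193.337) = 0.226.

0.226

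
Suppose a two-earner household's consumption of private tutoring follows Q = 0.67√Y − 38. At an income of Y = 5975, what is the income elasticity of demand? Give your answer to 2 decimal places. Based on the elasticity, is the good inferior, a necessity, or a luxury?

At Y = 5975: Q = 13.790.
dQ/dY = 0.67/(2√Y) = 0.00433387 at this income.
η = (dQ/dY)·(Y/Q) = 0.00433387 × (5975/13.790) = 1.88.
Since η > 1, the good is a luxury.

1.88 (luxury)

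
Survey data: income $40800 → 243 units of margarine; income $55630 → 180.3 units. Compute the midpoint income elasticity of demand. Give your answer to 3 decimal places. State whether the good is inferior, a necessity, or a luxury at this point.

-0.963 (inferior good)

ΔQ = 180.3 − 243 = -62.7; midpoint Q̄ = (243 + 180.3)/2 = 211.65.
ΔI = 55630 − 40800 = 14830; midpoint Ī = (40800 + 55630)/2 = 48215.
η = (ΔQ/Q̄) ÷ (ΔI/Ī) = (-62.7/211.65) ÷ (14830/48215) = -0.963.
η < 0 ⇒ inferior good.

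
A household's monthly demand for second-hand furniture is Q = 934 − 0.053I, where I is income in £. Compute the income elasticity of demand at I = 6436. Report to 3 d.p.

At I = 6436: Q = 592.892.
dQ/dI = −0.053.
η = (dQ/dI)·(I/Q) = -0.053 × (6436/592.892) = -0.575.

-0.575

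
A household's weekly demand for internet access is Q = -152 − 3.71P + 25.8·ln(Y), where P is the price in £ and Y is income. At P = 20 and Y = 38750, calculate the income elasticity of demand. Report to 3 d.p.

0.556

At P = 20, Y = 38750: Q = 46.374.
Holding P constant, ∂Q/∂Y = 25.8/Y = 0.000665806.
η_Y = (∂Q/∂Y)·(Y/Q) = 0.000665806 × (38750/46.374) = 0.556.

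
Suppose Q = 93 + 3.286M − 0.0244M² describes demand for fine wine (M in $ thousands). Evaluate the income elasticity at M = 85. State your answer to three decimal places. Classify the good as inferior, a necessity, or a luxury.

At M = 85: Q = 196.0200.
dQ/dM = 3.286 − 0.0488M = -0.86200.
η = (dQ/dM)·(M/Q) = -0.86200 × (85/196.0200) = -0.374.
η < 0 ⇒ inferior good.

-0.374 (inferior good)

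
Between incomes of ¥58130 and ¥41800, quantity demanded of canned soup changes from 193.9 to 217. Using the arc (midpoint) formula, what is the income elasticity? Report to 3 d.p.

ΔQ = 217 − 193.9 = 23.1; midpoint Q̄ = (193.9 + 217)/2 = 205.45.
ΔI = 41800 − 58130 = -16330; midpoint Ī = (58130 + 41800)/2 = 49965.
η = (ΔQ/Q̄) ÷ (ΔI/Ī) = (23.1/205.45) ÷ (-16330/49965) = -0.344.

-0.344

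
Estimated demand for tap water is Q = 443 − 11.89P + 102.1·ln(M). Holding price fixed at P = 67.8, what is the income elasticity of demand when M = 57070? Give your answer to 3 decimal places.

0.135

At P = 67.8, M = 57070: Q = 755.061.
Holding P constant, ∂Q/∂M = 102.1/M = 0.00178903.
η_M = (∂Q/∂M)·(M/Q) = 0.00178903 × (57070/755.061) = 0.135.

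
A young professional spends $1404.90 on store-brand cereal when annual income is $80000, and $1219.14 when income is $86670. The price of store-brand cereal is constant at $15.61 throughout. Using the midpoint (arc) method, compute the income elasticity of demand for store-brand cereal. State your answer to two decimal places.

With a constant price, Q₁ = 1404.90/15.61 = 90.000 and Q₂ = 1219.14/15.61 = 78.100 (equivalently, work directly with expenditure since P cancels).
Midpoint %ΔQ = (1219.14 − 1404.90)/1312.02 = -0.14158; midpoint %ΔI = (86670 − 80000)/83335 = 0.08004.
η = -0.14158 / 0.08004 = -1.77.

-1.77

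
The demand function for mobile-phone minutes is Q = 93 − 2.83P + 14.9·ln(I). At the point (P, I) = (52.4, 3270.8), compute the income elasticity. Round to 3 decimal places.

0.228

At P = 52.4, I = 3270.8: Q = 65.291.
Holding P constant, ∂Q/∂I = 14.9/I = 0.00455546.
η_I = (∂Q/∂I)·(I/Q) = 0.00455546 × (3270.8/65.291) = 0.228.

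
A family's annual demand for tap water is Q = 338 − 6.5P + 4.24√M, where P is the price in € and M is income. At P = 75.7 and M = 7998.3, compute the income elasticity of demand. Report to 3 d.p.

0.842

At P = 75.7, M = 7998.3: Q = 225.147.
Holding P constant, ∂Q/∂M = 4.24/(2√M) = 0.0237048.
η_M = (∂Q/∂M)·(M/Q) = 0.0237048 × (7998.3/225.147) = 0.842.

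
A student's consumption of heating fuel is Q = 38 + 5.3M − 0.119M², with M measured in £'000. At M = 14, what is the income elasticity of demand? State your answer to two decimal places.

At M = 14: Q = 88.8760.
dQ/dM = 5.3 − 0.238M = 1.96800.
η = (dQ/dM)·(M/Q) = 1.96800 × (14/88.8760) = 0.31.

0.31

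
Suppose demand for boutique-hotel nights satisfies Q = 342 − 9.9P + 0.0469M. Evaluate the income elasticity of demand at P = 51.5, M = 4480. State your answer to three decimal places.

4.972

At P = 51.5, M = 4480: Q = 42.262.
Holding P constant, ∂Q/∂M = 0.0469.
η_M = (∂Q/∂M)·(M/Q) = 0.0469 × (4480/42.262) = 4.972.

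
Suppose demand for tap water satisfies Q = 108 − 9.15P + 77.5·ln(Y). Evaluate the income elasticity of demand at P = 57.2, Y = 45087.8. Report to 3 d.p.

0.187

At P = 57.2, Y = 45087.8: Q = 415.138.
Holding P constant, ∂Q/∂Y = 77.5/Y = 0.00171887.
η_Y = (∂Q/∂Y)·(Y/Q) = 0.00171887 × (45087.8/415.138) = 0.187.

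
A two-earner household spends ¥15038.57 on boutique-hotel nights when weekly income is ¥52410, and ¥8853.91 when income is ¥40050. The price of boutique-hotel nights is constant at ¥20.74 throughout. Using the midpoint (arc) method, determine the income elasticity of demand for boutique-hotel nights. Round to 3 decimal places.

1.936

With a constant price, Q₁ = 15038.57/20.74 = 725.100 and Q₂ = 8853.91/20.74 = 426.900 (equivalently, work directly with expenditure since P cancels).
Midpoint %ΔQ = (8853.91 − 15038.57)/11946.24 = -0.51771; midpoint %ΔI = (40050 − 52410)/46230 = -0.26736.
η = -0.51771 / -0.26736 = 1.936.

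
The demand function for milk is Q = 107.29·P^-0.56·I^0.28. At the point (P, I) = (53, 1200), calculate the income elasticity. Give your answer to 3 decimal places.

0.280

For a multiplicative demand Q = A·P^α·I^β, the income elasticity is β everywhere.
Here β = 0.28, so η = 0.280.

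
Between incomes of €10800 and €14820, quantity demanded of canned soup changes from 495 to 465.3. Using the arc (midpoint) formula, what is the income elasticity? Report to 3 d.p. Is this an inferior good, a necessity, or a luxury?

ΔQ = 465.3 − 495 = -29.7; midpoint Q̄ = (495 + 465.3)/2 = 480.15.
ΔI = 14820 − 10800 = 4020; midpoint Ī = (10800 + 14820)/2 = 12810.
η = (ΔQ/Q̄) ÷ (ΔI/Ī) = (-29.7/480.15) ÷ (4020/12810) = -0.197.
η < 0 ⇒ inferior good.

-0.197 (inferior good)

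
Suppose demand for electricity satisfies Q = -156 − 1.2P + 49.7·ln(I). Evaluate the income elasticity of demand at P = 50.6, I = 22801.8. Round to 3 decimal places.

At P = 50.6, I = 22801.8: Q = 281.999.
Holding P constant, ∂Q/∂I = 49.7/I = 0.00217965.
η_I = (∂Q/∂I)·(I/Q) = 0.00217965 × (22801.8/281.999) = 0.176.

0.176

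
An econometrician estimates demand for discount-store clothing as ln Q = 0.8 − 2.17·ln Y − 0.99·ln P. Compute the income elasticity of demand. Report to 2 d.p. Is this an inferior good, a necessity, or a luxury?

-2.17 (inferior good)

In a log-linear demand, the coefficient on ln Y is the income elasticity.
So η = -2.17.
η < 0 ⇒ inferior good.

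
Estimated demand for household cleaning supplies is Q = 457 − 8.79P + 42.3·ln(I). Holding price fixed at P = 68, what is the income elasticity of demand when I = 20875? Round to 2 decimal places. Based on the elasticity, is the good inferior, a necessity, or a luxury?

At P = 68, I = 20875: Q = 280.009.
Holding P constant, ∂Q/∂I = 42.3/I = 0.00202635.
η_I = (∂Q/∂I)·(I/Q) = 0.00202635 × (20875/280.009) = 0.15.
Since 0 < η < 1, this is a necessity.

0.15 (necessity)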